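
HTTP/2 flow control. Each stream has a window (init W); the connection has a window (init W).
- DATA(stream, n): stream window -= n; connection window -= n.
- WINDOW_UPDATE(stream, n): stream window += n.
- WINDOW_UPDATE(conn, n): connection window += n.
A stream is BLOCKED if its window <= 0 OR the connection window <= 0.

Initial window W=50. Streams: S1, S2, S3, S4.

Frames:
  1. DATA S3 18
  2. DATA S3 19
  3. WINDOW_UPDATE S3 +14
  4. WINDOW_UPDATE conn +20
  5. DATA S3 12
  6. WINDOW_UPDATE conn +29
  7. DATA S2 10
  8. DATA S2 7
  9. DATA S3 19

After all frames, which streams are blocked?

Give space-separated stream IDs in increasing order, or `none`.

Op 1: conn=32 S1=50 S2=50 S3=32 S4=50 blocked=[]
Op 2: conn=13 S1=50 S2=50 S3=13 S4=50 blocked=[]
Op 3: conn=13 S1=50 S2=50 S3=27 S4=50 blocked=[]
Op 4: conn=33 S1=50 S2=50 S3=27 S4=50 blocked=[]
Op 5: conn=21 S1=50 S2=50 S3=15 S4=50 blocked=[]
Op 6: conn=50 S1=50 S2=50 S3=15 S4=50 blocked=[]
Op 7: conn=40 S1=50 S2=40 S3=15 S4=50 blocked=[]
Op 8: conn=33 S1=50 S2=33 S3=15 S4=50 blocked=[]
Op 9: conn=14 S1=50 S2=33 S3=-4 S4=50 blocked=[3]

Answer: S3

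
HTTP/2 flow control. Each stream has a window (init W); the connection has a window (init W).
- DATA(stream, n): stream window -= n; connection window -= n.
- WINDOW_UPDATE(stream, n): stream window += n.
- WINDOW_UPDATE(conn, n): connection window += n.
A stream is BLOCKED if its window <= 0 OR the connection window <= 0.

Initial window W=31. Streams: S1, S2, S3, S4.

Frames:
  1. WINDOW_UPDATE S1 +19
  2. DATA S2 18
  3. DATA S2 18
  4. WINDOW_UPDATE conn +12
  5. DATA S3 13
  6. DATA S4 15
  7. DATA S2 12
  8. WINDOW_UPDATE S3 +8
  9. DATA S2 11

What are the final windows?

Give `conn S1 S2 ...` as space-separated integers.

Answer: -44 50 -28 26 16

Derivation:
Op 1: conn=31 S1=50 S2=31 S3=31 S4=31 blocked=[]
Op 2: conn=13 S1=50 S2=13 S3=31 S4=31 blocked=[]
Op 3: conn=-5 S1=50 S2=-5 S3=31 S4=31 blocked=[1, 2, 3, 4]
Op 4: conn=7 S1=50 S2=-5 S3=31 S4=31 blocked=[2]
Op 5: conn=-6 S1=50 S2=-5 S3=18 S4=31 blocked=[1, 2, 3, 4]
Op 6: conn=-21 S1=50 S2=-5 S3=18 S4=16 blocked=[1, 2, 3, 4]
Op 7: conn=-33 S1=50 S2=-17 S3=18 S4=16 blocked=[1, 2, 3, 4]
Op 8: conn=-33 S1=50 S2=-17 S3=26 S4=16 blocked=[1, 2, 3, 4]
Op 9: conn=-44 S1=50 S2=-28 S3=26 S4=16 blocked=[1, 2, 3, 4]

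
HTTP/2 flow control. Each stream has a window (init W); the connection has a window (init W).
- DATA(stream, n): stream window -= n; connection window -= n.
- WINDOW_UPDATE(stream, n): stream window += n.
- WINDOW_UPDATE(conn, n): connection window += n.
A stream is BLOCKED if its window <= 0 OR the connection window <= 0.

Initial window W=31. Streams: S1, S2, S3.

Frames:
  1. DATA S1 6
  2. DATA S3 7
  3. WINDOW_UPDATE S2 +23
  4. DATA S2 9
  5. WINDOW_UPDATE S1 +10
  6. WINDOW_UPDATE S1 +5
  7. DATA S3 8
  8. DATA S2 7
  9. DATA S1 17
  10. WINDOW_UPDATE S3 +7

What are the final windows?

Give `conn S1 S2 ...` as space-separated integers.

Answer: -23 23 38 23

Derivation:
Op 1: conn=25 S1=25 S2=31 S3=31 blocked=[]
Op 2: conn=18 S1=25 S2=31 S3=24 blocked=[]
Op 3: conn=18 S1=25 S2=54 S3=24 blocked=[]
Op 4: conn=9 S1=25 S2=45 S3=24 blocked=[]
Op 5: conn=9 S1=35 S2=45 S3=24 blocked=[]
Op 6: conn=9 S1=40 S2=45 S3=24 blocked=[]
Op 7: conn=1 S1=40 S2=45 S3=16 blocked=[]
Op 8: conn=-6 S1=40 S2=38 S3=16 blocked=[1, 2, 3]
Op 9: conn=-23 S1=23 S2=38 S3=16 blocked=[1, 2, 3]
Op 10: conn=-23 S1=23 S2=38 S3=23 blocked=[1, 2, 3]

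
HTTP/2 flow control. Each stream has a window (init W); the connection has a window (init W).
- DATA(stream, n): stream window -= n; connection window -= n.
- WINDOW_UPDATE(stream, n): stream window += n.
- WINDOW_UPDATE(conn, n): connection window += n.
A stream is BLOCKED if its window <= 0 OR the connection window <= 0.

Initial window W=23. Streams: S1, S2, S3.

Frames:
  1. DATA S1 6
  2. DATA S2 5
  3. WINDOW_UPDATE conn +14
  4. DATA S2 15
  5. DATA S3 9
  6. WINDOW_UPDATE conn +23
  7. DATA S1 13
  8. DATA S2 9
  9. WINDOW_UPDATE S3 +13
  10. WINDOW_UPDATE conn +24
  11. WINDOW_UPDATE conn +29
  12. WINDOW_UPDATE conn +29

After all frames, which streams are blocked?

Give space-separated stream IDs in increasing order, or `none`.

Op 1: conn=17 S1=17 S2=23 S3=23 blocked=[]
Op 2: conn=12 S1=17 S2=18 S3=23 blocked=[]
Op 3: conn=26 S1=17 S2=18 S3=23 blocked=[]
Op 4: conn=11 S1=17 S2=3 S3=23 blocked=[]
Op 5: conn=2 S1=17 S2=3 S3=14 blocked=[]
Op 6: conn=25 S1=17 S2=3 S3=14 blocked=[]
Op 7: conn=12 S1=4 S2=3 S3=14 blocked=[]
Op 8: conn=3 S1=4 S2=-6 S3=14 blocked=[2]
Op 9: conn=3 S1=4 S2=-6 S3=27 blocked=[2]
Op 10: conn=27 S1=4 S2=-6 S3=27 blocked=[2]
Op 11: conn=56 S1=4 S2=-6 S3=27 blocked=[2]
Op 12: conn=85 S1=4 S2=-6 S3=27 blocked=[2]

Answer: S2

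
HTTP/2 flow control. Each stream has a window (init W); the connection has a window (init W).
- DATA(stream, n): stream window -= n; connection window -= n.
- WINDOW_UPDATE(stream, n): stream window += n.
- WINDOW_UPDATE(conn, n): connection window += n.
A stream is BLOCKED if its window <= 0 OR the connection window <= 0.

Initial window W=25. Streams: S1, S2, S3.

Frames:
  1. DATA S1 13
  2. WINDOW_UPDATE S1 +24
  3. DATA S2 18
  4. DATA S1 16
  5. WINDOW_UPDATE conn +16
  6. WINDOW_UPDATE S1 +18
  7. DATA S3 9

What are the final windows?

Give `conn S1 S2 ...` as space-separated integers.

Op 1: conn=12 S1=12 S2=25 S3=25 blocked=[]
Op 2: conn=12 S1=36 S2=25 S3=25 blocked=[]
Op 3: conn=-6 S1=36 S2=7 S3=25 blocked=[1, 2, 3]
Op 4: conn=-22 S1=20 S2=7 S3=25 blocked=[1, 2, 3]
Op 5: conn=-6 S1=20 S2=7 S3=25 blocked=[1, 2, 3]
Op 6: conn=-6 S1=38 S2=7 S3=25 blocked=[1, 2, 3]
Op 7: conn=-15 S1=38 S2=7 S3=16 blocked=[1, 2, 3]

Answer: -15 38 7 16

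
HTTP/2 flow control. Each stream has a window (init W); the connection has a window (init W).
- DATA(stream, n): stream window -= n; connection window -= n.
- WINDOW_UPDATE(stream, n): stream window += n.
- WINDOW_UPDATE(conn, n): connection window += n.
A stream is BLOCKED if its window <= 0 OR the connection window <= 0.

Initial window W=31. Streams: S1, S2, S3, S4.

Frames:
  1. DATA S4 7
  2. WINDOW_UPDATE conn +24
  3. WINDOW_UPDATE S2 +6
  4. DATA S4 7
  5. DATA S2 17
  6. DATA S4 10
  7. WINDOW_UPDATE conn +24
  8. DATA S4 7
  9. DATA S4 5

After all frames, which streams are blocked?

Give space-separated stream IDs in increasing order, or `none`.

Op 1: conn=24 S1=31 S2=31 S3=31 S4=24 blocked=[]
Op 2: conn=48 S1=31 S2=31 S3=31 S4=24 blocked=[]
Op 3: conn=48 S1=31 S2=37 S3=31 S4=24 blocked=[]
Op 4: conn=41 S1=31 S2=37 S3=31 S4=17 blocked=[]
Op 5: conn=24 S1=31 S2=20 S3=31 S4=17 blocked=[]
Op 6: conn=14 S1=31 S2=20 S3=31 S4=7 blocked=[]
Op 7: conn=38 S1=31 S2=20 S3=31 S4=7 blocked=[]
Op 8: conn=31 S1=31 S2=20 S3=31 S4=0 blocked=[4]
Op 9: conn=26 S1=31 S2=20 S3=31 S4=-5 blocked=[4]

Answer: S4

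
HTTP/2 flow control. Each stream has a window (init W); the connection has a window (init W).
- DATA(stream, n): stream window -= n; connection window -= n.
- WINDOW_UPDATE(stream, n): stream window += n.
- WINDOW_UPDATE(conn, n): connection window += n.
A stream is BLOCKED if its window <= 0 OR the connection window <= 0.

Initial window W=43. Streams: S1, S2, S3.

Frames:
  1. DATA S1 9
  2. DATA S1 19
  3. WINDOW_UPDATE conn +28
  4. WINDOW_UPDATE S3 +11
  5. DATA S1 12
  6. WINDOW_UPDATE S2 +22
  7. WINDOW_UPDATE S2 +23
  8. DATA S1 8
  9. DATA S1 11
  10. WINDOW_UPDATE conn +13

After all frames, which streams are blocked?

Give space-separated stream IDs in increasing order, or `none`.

Op 1: conn=34 S1=34 S2=43 S3=43 blocked=[]
Op 2: conn=15 S1=15 S2=43 S3=43 blocked=[]
Op 3: conn=43 S1=15 S2=43 S3=43 blocked=[]
Op 4: conn=43 S1=15 S2=43 S3=54 blocked=[]
Op 5: conn=31 S1=3 S2=43 S3=54 blocked=[]
Op 6: conn=31 S1=3 S2=65 S3=54 blocked=[]
Op 7: conn=31 S1=3 S2=88 S3=54 blocked=[]
Op 8: conn=23 S1=-5 S2=88 S3=54 blocked=[1]
Op 9: conn=12 S1=-16 S2=88 S3=54 blocked=[1]
Op 10: conn=25 S1=-16 S2=88 S3=54 blocked=[1]

Answer: S1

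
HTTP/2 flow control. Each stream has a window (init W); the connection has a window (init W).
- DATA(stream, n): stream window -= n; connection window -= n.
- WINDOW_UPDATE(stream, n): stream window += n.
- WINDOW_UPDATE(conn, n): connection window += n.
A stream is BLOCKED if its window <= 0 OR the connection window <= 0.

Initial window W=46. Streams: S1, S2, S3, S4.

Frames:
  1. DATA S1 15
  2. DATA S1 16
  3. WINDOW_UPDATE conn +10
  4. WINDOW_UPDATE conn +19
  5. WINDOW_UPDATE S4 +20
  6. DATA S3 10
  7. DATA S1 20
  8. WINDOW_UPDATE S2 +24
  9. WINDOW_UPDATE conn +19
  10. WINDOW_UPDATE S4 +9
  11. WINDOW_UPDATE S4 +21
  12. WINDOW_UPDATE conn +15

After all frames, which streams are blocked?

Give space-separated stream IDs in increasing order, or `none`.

Answer: S1

Derivation:
Op 1: conn=31 S1=31 S2=46 S3=46 S4=46 blocked=[]
Op 2: conn=15 S1=15 S2=46 S3=46 S4=46 blocked=[]
Op 3: conn=25 S1=15 S2=46 S3=46 S4=46 blocked=[]
Op 4: conn=44 S1=15 S2=46 S3=46 S4=46 blocked=[]
Op 5: conn=44 S1=15 S2=46 S3=46 S4=66 blocked=[]
Op 6: conn=34 S1=15 S2=46 S3=36 S4=66 blocked=[]
Op 7: conn=14 S1=-5 S2=46 S3=36 S4=66 blocked=[1]
Op 8: conn=14 S1=-5 S2=70 S3=36 S4=66 blocked=[1]
Op 9: conn=33 S1=-5 S2=70 S3=36 S4=66 blocked=[1]
Op 10: conn=33 S1=-5 S2=70 S3=36 S4=75 blocked=[1]
Op 11: conn=33 S1=-5 S2=70 S3=36 S4=96 blocked=[1]
Op 12: conn=48 S1=-5 S2=70 S3=36 S4=96 blocked=[1]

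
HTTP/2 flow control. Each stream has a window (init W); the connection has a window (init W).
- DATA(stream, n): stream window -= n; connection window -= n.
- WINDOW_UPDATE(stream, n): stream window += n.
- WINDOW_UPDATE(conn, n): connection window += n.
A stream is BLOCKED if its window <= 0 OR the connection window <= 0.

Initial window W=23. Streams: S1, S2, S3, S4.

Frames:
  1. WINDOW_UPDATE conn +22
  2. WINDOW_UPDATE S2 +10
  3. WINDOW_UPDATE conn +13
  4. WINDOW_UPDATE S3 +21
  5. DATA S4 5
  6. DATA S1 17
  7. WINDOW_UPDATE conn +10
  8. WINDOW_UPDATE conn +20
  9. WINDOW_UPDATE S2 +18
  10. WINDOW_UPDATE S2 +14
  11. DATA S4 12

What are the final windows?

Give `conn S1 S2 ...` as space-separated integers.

Op 1: conn=45 S1=23 S2=23 S3=23 S4=23 blocked=[]
Op 2: conn=45 S1=23 S2=33 S3=23 S4=23 blocked=[]
Op 3: conn=58 S1=23 S2=33 S3=23 S4=23 blocked=[]
Op 4: conn=58 S1=23 S2=33 S3=44 S4=23 blocked=[]
Op 5: conn=53 S1=23 S2=33 S3=44 S4=18 blocked=[]
Op 6: conn=36 S1=6 S2=33 S3=44 S4=18 blocked=[]
Op 7: conn=46 S1=6 S2=33 S3=44 S4=18 blocked=[]
Op 8: conn=66 S1=6 S2=33 S3=44 S4=18 blocked=[]
Op 9: conn=66 S1=6 S2=51 S3=44 S4=18 blocked=[]
Op 10: conn=66 S1=6 S2=65 S3=44 S4=18 blocked=[]
Op 11: conn=54 S1=6 S2=65 S3=44 S4=6 blocked=[]

Answer: 54 6 65 44 6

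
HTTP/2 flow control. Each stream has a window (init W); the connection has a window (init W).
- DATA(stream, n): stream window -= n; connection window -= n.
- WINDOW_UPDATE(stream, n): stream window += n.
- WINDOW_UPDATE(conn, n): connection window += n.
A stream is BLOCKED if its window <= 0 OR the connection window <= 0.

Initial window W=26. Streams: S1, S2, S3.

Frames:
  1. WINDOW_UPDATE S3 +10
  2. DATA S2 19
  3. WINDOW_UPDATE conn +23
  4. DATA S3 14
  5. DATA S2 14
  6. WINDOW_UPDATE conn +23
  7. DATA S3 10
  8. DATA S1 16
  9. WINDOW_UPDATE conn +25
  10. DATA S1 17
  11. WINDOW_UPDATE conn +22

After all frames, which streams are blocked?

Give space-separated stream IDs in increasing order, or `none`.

Answer: S1 S2

Derivation:
Op 1: conn=26 S1=26 S2=26 S3=36 blocked=[]
Op 2: conn=7 S1=26 S2=7 S3=36 blocked=[]
Op 3: conn=30 S1=26 S2=7 S3=36 blocked=[]
Op 4: conn=16 S1=26 S2=7 S3=22 blocked=[]
Op 5: conn=2 S1=26 S2=-7 S3=22 blocked=[2]
Op 6: conn=25 S1=26 S2=-7 S3=22 blocked=[2]
Op 7: conn=15 S1=26 S2=-7 S3=12 blocked=[2]
Op 8: conn=-1 S1=10 S2=-7 S3=12 blocked=[1, 2, 3]
Op 9: conn=24 S1=10 S2=-7 S3=12 blocked=[2]
Op 10: conn=7 S1=-7 S2=-7 S3=12 blocked=[1, 2]
Op 11: conn=29 S1=-7 S2=-7 S3=12 blocked=[1, 2]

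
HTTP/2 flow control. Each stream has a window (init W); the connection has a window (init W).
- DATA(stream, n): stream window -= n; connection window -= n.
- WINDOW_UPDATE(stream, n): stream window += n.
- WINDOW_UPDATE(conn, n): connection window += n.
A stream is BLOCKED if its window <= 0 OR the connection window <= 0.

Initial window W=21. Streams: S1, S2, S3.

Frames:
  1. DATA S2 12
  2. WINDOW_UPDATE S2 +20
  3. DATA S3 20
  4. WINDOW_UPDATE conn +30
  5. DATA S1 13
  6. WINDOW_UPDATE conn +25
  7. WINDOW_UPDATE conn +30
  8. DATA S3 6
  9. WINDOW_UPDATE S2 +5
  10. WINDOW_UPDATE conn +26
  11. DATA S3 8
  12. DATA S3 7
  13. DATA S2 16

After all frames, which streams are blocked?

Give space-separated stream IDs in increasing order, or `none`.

Answer: S3

Derivation:
Op 1: conn=9 S1=21 S2=9 S3=21 blocked=[]
Op 2: conn=9 S1=21 S2=29 S3=21 blocked=[]
Op 3: conn=-11 S1=21 S2=29 S3=1 blocked=[1, 2, 3]
Op 4: conn=19 S1=21 S2=29 S3=1 blocked=[]
Op 5: conn=6 S1=8 S2=29 S3=1 blocked=[]
Op 6: conn=31 S1=8 S2=29 S3=1 blocked=[]
Op 7: conn=61 S1=8 S2=29 S3=1 blocked=[]
Op 8: conn=55 S1=8 S2=29 S3=-5 blocked=[3]
Op 9: conn=55 S1=8 S2=34 S3=-5 blocked=[3]
Op 10: conn=81 S1=8 S2=34 S3=-5 blocked=[3]
Op 11: conn=73 S1=8 S2=34 S3=-13 blocked=[3]
Op 12: conn=66 S1=8 S2=34 S3=-20 blocked=[3]
Op 13: conn=50 S1=8 S2=18 S3=-20 blocked=[3]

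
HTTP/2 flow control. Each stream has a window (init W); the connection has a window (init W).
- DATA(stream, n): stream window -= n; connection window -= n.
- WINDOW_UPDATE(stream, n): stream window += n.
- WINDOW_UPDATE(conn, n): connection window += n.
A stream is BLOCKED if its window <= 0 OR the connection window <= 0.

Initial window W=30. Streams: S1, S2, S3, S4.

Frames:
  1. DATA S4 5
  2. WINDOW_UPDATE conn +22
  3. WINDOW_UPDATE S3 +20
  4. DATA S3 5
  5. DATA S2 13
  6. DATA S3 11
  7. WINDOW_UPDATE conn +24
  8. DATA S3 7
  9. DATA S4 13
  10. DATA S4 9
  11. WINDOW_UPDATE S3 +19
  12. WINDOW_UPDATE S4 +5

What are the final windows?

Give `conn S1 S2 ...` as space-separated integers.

Answer: 13 30 17 46 8

Derivation:
Op 1: conn=25 S1=30 S2=30 S3=30 S4=25 blocked=[]
Op 2: conn=47 S1=30 S2=30 S3=30 S4=25 blocked=[]
Op 3: conn=47 S1=30 S2=30 S3=50 S4=25 blocked=[]
Op 4: conn=42 S1=30 S2=30 S3=45 S4=25 blocked=[]
Op 5: conn=29 S1=30 S2=17 S3=45 S4=25 blocked=[]
Op 6: conn=18 S1=30 S2=17 S3=34 S4=25 blocked=[]
Op 7: conn=42 S1=30 S2=17 S3=34 S4=25 blocked=[]
Op 8: conn=35 S1=30 S2=17 S3=27 S4=25 blocked=[]
Op 9: conn=22 S1=30 S2=17 S3=27 S4=12 blocked=[]
Op 10: conn=13 S1=30 S2=17 S3=27 S4=3 blocked=[]
Op 11: conn=13 S1=30 S2=17 S3=46 S4=3 blocked=[]
Op 12: conn=13 S1=30 S2=17 S3=46 S4=8 blocked=[]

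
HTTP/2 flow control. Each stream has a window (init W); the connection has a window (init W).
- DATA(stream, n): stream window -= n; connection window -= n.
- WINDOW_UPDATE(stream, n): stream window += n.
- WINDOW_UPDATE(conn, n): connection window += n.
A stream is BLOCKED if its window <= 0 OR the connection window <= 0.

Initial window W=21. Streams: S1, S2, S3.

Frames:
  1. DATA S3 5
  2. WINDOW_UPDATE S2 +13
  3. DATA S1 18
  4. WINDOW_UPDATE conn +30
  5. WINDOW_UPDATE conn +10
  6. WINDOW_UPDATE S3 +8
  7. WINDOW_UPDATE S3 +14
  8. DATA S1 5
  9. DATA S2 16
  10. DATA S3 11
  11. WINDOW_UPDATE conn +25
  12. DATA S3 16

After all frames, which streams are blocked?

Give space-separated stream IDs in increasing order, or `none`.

Op 1: conn=16 S1=21 S2=21 S3=16 blocked=[]
Op 2: conn=16 S1=21 S2=34 S3=16 blocked=[]
Op 3: conn=-2 S1=3 S2=34 S3=16 blocked=[1, 2, 3]
Op 4: conn=28 S1=3 S2=34 S3=16 blocked=[]
Op 5: conn=38 S1=3 S2=34 S3=16 blocked=[]
Op 6: conn=38 S1=3 S2=34 S3=24 blocked=[]
Op 7: conn=38 S1=3 S2=34 S3=38 blocked=[]
Op 8: conn=33 S1=-2 S2=34 S3=38 blocked=[1]
Op 9: conn=17 S1=-2 S2=18 S3=38 blocked=[1]
Op 10: conn=6 S1=-2 S2=18 S3=27 blocked=[1]
Op 11: conn=31 S1=-2 S2=18 S3=27 blocked=[1]
Op 12: conn=15 S1=-2 S2=18 S3=11 blocked=[1]

Answer: S1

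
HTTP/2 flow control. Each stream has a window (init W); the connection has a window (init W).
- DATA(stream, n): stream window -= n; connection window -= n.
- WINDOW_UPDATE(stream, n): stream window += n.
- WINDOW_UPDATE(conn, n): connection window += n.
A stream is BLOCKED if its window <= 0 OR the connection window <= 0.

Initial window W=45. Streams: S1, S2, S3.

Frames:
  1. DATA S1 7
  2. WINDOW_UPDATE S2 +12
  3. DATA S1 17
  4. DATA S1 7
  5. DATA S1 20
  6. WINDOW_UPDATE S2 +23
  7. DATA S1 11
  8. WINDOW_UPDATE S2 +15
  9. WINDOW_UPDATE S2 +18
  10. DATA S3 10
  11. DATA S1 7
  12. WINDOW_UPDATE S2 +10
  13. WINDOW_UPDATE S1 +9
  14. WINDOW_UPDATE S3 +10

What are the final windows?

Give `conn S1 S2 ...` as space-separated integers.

Answer: -34 -15 123 45

Derivation:
Op 1: conn=38 S1=38 S2=45 S3=45 blocked=[]
Op 2: conn=38 S1=38 S2=57 S3=45 blocked=[]
Op 3: conn=21 S1=21 S2=57 S3=45 blocked=[]
Op 4: conn=14 S1=14 S2=57 S3=45 blocked=[]
Op 5: conn=-6 S1=-6 S2=57 S3=45 blocked=[1, 2, 3]
Op 6: conn=-6 S1=-6 S2=80 S3=45 blocked=[1, 2, 3]
Op 7: conn=-17 S1=-17 S2=80 S3=45 blocked=[1, 2, 3]
Op 8: conn=-17 S1=-17 S2=95 S3=45 blocked=[1, 2, 3]
Op 9: conn=-17 S1=-17 S2=113 S3=45 blocked=[1, 2, 3]
Op 10: conn=-27 S1=-17 S2=113 S3=35 blocked=[1, 2, 3]
Op 11: conn=-34 S1=-24 S2=113 S3=35 blocked=[1, 2, 3]
Op 12: conn=-34 S1=-24 S2=123 S3=35 blocked=[1, 2, 3]
Op 13: conn=-34 S1=-15 S2=123 S3=35 blocked=[1, 2, 3]
Op 14: conn=-34 S1=-15 S2=123 S3=45 blocked=[1, 2, 3]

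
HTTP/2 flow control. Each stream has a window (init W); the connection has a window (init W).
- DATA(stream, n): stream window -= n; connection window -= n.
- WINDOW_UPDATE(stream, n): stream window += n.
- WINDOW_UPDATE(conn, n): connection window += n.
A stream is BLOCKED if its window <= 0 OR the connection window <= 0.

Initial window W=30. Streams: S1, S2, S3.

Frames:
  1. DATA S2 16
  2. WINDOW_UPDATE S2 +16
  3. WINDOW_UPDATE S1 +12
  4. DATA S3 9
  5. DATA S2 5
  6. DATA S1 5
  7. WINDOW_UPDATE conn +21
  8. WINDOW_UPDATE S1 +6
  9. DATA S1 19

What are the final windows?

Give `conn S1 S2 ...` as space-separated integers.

Answer: -3 24 25 21

Derivation:
Op 1: conn=14 S1=30 S2=14 S3=30 blocked=[]
Op 2: conn=14 S1=30 S2=30 S3=30 blocked=[]
Op 3: conn=14 S1=42 S2=30 S3=30 blocked=[]
Op 4: conn=5 S1=42 S2=30 S3=21 blocked=[]
Op 5: conn=0 S1=42 S2=25 S3=21 blocked=[1, 2, 3]
Op 6: conn=-5 S1=37 S2=25 S3=21 blocked=[1, 2, 3]
Op 7: conn=16 S1=37 S2=25 S3=21 blocked=[]
Op 8: conn=16 S1=43 S2=25 S3=21 blocked=[]
Op 9: conn=-3 S1=24 S2=25 S3=21 blocked=[1, 2, 3]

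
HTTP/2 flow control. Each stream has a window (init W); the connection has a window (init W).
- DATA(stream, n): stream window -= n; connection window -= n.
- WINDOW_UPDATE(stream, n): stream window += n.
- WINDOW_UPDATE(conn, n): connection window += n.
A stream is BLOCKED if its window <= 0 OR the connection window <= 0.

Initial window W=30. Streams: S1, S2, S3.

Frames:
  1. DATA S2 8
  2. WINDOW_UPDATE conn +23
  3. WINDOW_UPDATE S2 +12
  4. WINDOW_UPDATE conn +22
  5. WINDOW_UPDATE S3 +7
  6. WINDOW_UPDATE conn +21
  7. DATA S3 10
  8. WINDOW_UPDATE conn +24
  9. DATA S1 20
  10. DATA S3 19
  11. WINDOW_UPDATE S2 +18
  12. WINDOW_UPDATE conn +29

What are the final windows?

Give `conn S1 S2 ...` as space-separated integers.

Op 1: conn=22 S1=30 S2=22 S3=30 blocked=[]
Op 2: conn=45 S1=30 S2=22 S3=30 blocked=[]
Op 3: conn=45 S1=30 S2=34 S3=30 blocked=[]
Op 4: conn=67 S1=30 S2=34 S3=30 blocked=[]
Op 5: conn=67 S1=30 S2=34 S3=37 blocked=[]
Op 6: conn=88 S1=30 S2=34 S3=37 blocked=[]
Op 7: conn=78 S1=30 S2=34 S3=27 blocked=[]
Op 8: conn=102 S1=30 S2=34 S3=27 blocked=[]
Op 9: conn=82 S1=10 S2=34 S3=27 blocked=[]
Op 10: conn=63 S1=10 S2=34 S3=8 blocked=[]
Op 11: conn=63 S1=10 S2=52 S3=8 blocked=[]
Op 12: conn=92 S1=10 S2=52 S3=8 blocked=[]

Answer: 92 10 52 8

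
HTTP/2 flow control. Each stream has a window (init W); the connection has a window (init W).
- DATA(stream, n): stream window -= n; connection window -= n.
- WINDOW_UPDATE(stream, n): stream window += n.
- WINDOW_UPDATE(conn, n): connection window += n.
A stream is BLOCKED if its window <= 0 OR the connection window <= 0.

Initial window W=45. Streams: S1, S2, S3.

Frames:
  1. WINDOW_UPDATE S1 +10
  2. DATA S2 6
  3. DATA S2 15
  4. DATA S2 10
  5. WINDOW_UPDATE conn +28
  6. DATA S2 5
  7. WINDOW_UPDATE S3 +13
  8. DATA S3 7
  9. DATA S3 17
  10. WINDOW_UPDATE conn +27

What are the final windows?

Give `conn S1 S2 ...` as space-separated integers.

Answer: 40 55 9 34

Derivation:
Op 1: conn=45 S1=55 S2=45 S3=45 blocked=[]
Op 2: conn=39 S1=55 S2=39 S3=45 blocked=[]
Op 3: conn=24 S1=55 S2=24 S3=45 blocked=[]
Op 4: conn=14 S1=55 S2=14 S3=45 blocked=[]
Op 5: conn=42 S1=55 S2=14 S3=45 blocked=[]
Op 6: conn=37 S1=55 S2=9 S3=45 blocked=[]
Op 7: conn=37 S1=55 S2=9 S3=58 blocked=[]
Op 8: conn=30 S1=55 S2=9 S3=51 blocked=[]
Op 9: conn=13 S1=55 S2=9 S3=34 blocked=[]
Op 10: conn=40 S1=55 S2=9 S3=34 blocked=[]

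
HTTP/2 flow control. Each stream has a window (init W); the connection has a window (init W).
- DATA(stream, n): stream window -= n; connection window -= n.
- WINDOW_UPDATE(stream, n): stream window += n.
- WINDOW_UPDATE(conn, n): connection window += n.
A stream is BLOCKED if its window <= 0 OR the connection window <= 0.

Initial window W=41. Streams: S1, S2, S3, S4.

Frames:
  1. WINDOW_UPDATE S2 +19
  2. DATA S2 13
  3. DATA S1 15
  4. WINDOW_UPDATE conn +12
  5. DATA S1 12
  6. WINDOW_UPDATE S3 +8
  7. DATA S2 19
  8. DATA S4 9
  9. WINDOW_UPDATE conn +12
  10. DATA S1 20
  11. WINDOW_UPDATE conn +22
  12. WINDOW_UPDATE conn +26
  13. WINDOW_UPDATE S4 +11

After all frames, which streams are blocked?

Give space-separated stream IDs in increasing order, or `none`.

Op 1: conn=41 S1=41 S2=60 S3=41 S4=41 blocked=[]
Op 2: conn=28 S1=41 S2=47 S3=41 S4=41 blocked=[]
Op 3: conn=13 S1=26 S2=47 S3=41 S4=41 blocked=[]
Op 4: conn=25 S1=26 S2=47 S3=41 S4=41 blocked=[]
Op 5: conn=13 S1=14 S2=47 S3=41 S4=41 blocked=[]
Op 6: conn=13 S1=14 S2=47 S3=49 S4=41 blocked=[]
Op 7: conn=-6 S1=14 S2=28 S3=49 S4=41 blocked=[1, 2, 3, 4]
Op 8: conn=-15 S1=14 S2=28 S3=49 S4=32 blocked=[1, 2, 3, 4]
Op 9: conn=-3 S1=14 S2=28 S3=49 S4=32 blocked=[1, 2, 3, 4]
Op 10: conn=-23 S1=-6 S2=28 S3=49 S4=32 blocked=[1, 2, 3, 4]
Op 11: conn=-1 S1=-6 S2=28 S3=49 S4=32 blocked=[1, 2, 3, 4]
Op 12: conn=25 S1=-6 S2=28 S3=49 S4=32 blocked=[1]
Op 13: conn=25 S1=-6 S2=28 S3=49 S4=43 blocked=[1]

Answer: S1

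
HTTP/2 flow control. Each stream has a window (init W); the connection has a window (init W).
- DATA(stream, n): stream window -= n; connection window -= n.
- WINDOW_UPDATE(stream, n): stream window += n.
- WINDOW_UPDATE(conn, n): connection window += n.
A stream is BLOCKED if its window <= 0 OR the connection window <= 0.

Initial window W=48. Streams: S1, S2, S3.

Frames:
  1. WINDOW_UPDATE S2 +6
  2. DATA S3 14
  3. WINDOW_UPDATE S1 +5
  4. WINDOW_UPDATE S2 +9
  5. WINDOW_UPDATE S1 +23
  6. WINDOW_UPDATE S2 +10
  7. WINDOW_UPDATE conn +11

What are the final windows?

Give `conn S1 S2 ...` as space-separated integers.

Answer: 45 76 73 34

Derivation:
Op 1: conn=48 S1=48 S2=54 S3=48 blocked=[]
Op 2: conn=34 S1=48 S2=54 S3=34 blocked=[]
Op 3: conn=34 S1=53 S2=54 S3=34 blocked=[]
Op 4: conn=34 S1=53 S2=63 S3=34 blocked=[]
Op 5: conn=34 S1=76 S2=63 S3=34 blocked=[]
Op 6: conn=34 S1=76 S2=73 S3=34 blocked=[]
Op 7: conn=45 S1=76 S2=73 S3=34 blocked=[]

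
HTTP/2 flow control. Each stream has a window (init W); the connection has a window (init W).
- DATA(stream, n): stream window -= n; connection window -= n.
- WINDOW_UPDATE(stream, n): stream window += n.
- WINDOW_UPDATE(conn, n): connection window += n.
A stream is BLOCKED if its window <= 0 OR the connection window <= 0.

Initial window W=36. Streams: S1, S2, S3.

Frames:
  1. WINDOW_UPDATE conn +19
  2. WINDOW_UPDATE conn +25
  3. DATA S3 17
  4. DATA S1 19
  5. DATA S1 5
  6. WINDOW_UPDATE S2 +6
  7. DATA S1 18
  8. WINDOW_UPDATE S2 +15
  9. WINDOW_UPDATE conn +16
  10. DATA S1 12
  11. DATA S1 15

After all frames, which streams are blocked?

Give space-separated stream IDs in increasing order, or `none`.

Answer: S1

Derivation:
Op 1: conn=55 S1=36 S2=36 S3=36 blocked=[]
Op 2: conn=80 S1=36 S2=36 S3=36 blocked=[]
Op 3: conn=63 S1=36 S2=36 S3=19 blocked=[]
Op 4: conn=44 S1=17 S2=36 S3=19 blocked=[]
Op 5: conn=39 S1=12 S2=36 S3=19 blocked=[]
Op 6: conn=39 S1=12 S2=42 S3=19 blocked=[]
Op 7: conn=21 S1=-6 S2=42 S3=19 blocked=[1]
Op 8: conn=21 S1=-6 S2=57 S3=19 blocked=[1]
Op 9: conn=37 S1=-6 S2=57 S3=19 blocked=[1]
Op 10: conn=25 S1=-18 S2=57 S3=19 blocked=[1]
Op 11: conn=10 S1=-33 S2=57 S3=19 blocked=[1]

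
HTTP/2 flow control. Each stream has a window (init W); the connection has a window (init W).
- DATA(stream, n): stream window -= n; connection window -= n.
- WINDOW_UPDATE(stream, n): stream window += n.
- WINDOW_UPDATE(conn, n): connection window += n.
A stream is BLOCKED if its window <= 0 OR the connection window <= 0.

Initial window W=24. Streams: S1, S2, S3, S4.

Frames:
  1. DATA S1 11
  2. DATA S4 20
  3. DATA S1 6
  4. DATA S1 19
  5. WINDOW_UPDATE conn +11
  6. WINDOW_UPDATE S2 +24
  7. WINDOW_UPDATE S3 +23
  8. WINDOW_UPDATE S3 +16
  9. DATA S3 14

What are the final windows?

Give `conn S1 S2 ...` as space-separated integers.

Answer: -35 -12 48 49 4

Derivation:
Op 1: conn=13 S1=13 S2=24 S3=24 S4=24 blocked=[]
Op 2: conn=-7 S1=13 S2=24 S3=24 S4=4 blocked=[1, 2, 3, 4]
Op 3: conn=-13 S1=7 S2=24 S3=24 S4=4 blocked=[1, 2, 3, 4]
Op 4: conn=-32 S1=-12 S2=24 S3=24 S4=4 blocked=[1, 2, 3, 4]
Op 5: conn=-21 S1=-12 S2=24 S3=24 S4=4 blocked=[1, 2, 3, 4]
Op 6: conn=-21 S1=-12 S2=48 S3=24 S4=4 blocked=[1, 2, 3, 4]
Op 7: conn=-21 S1=-12 S2=48 S3=47 S4=4 blocked=[1, 2, 3, 4]
Op 8: conn=-21 S1=-12 S2=48 S3=63 S4=4 blocked=[1, 2, 3, 4]
Op 9: conn=-35 S1=-12 S2=48 S3=49 S4=4 blocked=[1, 2, 3, 4]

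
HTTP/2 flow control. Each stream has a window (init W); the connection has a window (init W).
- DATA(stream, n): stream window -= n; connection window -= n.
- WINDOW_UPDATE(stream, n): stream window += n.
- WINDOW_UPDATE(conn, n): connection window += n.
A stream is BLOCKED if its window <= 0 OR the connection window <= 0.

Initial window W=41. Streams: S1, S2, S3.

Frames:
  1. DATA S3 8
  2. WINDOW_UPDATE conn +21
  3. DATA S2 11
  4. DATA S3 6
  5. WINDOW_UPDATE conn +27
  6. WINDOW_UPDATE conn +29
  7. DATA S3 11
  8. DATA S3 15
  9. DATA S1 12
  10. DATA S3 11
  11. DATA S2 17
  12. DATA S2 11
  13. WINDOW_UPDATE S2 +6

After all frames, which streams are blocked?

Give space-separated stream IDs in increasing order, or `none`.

Answer: S3

Derivation:
Op 1: conn=33 S1=41 S2=41 S3=33 blocked=[]
Op 2: conn=54 S1=41 S2=41 S3=33 blocked=[]
Op 3: conn=43 S1=41 S2=30 S3=33 blocked=[]
Op 4: conn=37 S1=41 S2=30 S3=27 blocked=[]
Op 5: conn=64 S1=41 S2=30 S3=27 blocked=[]
Op 6: conn=93 S1=41 S2=30 S3=27 blocked=[]
Op 7: conn=82 S1=41 S2=30 S3=16 blocked=[]
Op 8: conn=67 S1=41 S2=30 S3=1 blocked=[]
Op 9: conn=55 S1=29 S2=30 S3=1 blocked=[]
Op 10: conn=44 S1=29 S2=30 S3=-10 blocked=[3]
Op 11: conn=27 S1=29 S2=13 S3=-10 blocked=[3]
Op 12: conn=16 S1=29 S2=2 S3=-10 blocked=[3]
Op 13: conn=16 S1=29 S2=8 S3=-10 blocked=[3]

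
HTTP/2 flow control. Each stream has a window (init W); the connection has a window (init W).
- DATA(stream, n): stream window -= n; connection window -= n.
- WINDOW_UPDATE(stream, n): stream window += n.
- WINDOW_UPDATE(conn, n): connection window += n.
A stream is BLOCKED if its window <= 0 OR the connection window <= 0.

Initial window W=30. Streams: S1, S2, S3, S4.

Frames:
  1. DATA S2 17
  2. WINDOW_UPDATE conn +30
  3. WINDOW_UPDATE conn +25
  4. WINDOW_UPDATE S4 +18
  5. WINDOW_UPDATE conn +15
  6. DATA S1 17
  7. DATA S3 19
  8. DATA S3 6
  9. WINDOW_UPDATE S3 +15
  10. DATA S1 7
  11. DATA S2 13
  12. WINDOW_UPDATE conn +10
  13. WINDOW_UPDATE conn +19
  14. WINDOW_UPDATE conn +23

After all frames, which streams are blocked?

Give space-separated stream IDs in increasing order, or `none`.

Op 1: conn=13 S1=30 S2=13 S3=30 S4=30 blocked=[]
Op 2: conn=43 S1=30 S2=13 S3=30 S4=30 blocked=[]
Op 3: conn=68 S1=30 S2=13 S3=30 S4=30 blocked=[]
Op 4: conn=68 S1=30 S2=13 S3=30 S4=48 blocked=[]
Op 5: conn=83 S1=30 S2=13 S3=30 S4=48 blocked=[]
Op 6: conn=66 S1=13 S2=13 S3=30 S4=48 blocked=[]
Op 7: conn=47 S1=13 S2=13 S3=11 S4=48 blocked=[]
Op 8: conn=41 S1=13 S2=13 S3=5 S4=48 blocked=[]
Op 9: conn=41 S1=13 S2=13 S3=20 S4=48 blocked=[]
Op 10: conn=34 S1=6 S2=13 S3=20 S4=48 blocked=[]
Op 11: conn=21 S1=6 S2=0 S3=20 S4=48 blocked=[2]
Op 12: conn=31 S1=6 S2=0 S3=20 S4=48 blocked=[2]
Op 13: conn=50 S1=6 S2=0 S3=20 S4=48 blocked=[2]
Op 14: conn=73 S1=6 S2=0 S3=20 S4=48 blocked=[2]

Answer: S2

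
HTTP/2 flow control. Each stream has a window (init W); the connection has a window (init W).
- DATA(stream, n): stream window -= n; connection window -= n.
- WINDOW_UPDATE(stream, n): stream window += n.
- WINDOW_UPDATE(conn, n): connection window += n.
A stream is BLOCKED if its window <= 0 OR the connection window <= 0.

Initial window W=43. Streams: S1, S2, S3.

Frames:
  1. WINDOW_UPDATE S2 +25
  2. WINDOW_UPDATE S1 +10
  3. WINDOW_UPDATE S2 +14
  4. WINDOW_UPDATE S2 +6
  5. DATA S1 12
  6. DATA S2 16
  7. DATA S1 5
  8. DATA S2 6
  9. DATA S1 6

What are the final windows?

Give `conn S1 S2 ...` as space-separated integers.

Answer: -2 30 66 43

Derivation:
Op 1: conn=43 S1=43 S2=68 S3=43 blocked=[]
Op 2: conn=43 S1=53 S2=68 S3=43 blocked=[]
Op 3: conn=43 S1=53 S2=82 S3=43 blocked=[]
Op 4: conn=43 S1=53 S2=88 S3=43 blocked=[]
Op 5: conn=31 S1=41 S2=88 S3=43 blocked=[]
Op 6: conn=15 S1=41 S2=72 S3=43 blocked=[]
Op 7: conn=10 S1=36 S2=72 S3=43 blocked=[]
Op 8: conn=4 S1=36 S2=66 S3=43 blocked=[]
Op 9: conn=-2 S1=30 S2=66 S3=43 blocked=[1, 2, 3]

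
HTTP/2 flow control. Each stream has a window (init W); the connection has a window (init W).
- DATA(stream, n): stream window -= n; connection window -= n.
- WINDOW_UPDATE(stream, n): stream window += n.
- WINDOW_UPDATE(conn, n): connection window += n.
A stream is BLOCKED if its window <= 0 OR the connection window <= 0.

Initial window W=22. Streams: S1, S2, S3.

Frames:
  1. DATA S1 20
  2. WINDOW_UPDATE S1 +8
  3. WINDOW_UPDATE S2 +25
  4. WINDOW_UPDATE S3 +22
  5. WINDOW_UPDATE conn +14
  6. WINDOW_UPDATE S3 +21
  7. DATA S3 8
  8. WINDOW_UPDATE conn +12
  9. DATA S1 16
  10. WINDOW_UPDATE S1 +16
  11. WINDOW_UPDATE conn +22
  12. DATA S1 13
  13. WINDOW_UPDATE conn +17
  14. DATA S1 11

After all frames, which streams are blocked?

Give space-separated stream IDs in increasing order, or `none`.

Op 1: conn=2 S1=2 S2=22 S3=22 blocked=[]
Op 2: conn=2 S1=10 S2=22 S3=22 blocked=[]
Op 3: conn=2 S1=10 S2=47 S3=22 blocked=[]
Op 4: conn=2 S1=10 S2=47 S3=44 blocked=[]
Op 5: conn=16 S1=10 S2=47 S3=44 blocked=[]
Op 6: conn=16 S1=10 S2=47 S3=65 blocked=[]
Op 7: conn=8 S1=10 S2=47 S3=57 blocked=[]
Op 8: conn=20 S1=10 S2=47 S3=57 blocked=[]
Op 9: conn=4 S1=-6 S2=47 S3=57 blocked=[1]
Op 10: conn=4 S1=10 S2=47 S3=57 blocked=[]
Op 11: conn=26 S1=10 S2=47 S3=57 blocked=[]
Op 12: conn=13 S1=-3 S2=47 S3=57 blocked=[1]
Op 13: conn=30 S1=-3 S2=47 S3=57 blocked=[1]
Op 14: conn=19 S1=-14 S2=47 S3=57 blocked=[1]

Answer: S1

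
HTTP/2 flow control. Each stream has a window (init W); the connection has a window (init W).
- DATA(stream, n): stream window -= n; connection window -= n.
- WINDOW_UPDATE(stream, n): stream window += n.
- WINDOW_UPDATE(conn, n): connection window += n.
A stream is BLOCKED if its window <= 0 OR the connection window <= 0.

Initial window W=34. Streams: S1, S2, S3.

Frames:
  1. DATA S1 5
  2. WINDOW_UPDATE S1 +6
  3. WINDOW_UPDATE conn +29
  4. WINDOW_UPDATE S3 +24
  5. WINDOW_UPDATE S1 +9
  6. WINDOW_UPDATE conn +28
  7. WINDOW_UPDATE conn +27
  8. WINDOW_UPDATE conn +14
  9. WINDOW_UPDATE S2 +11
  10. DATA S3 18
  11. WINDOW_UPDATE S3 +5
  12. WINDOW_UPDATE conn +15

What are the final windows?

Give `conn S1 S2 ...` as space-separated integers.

Answer: 124 44 45 45

Derivation:
Op 1: conn=29 S1=29 S2=34 S3=34 blocked=[]
Op 2: conn=29 S1=35 S2=34 S3=34 blocked=[]
Op 3: conn=58 S1=35 S2=34 S3=34 blocked=[]
Op 4: conn=58 S1=35 S2=34 S3=58 blocked=[]
Op 5: conn=58 S1=44 S2=34 S3=58 blocked=[]
Op 6: conn=86 S1=44 S2=34 S3=58 blocked=[]
Op 7: conn=113 S1=44 S2=34 S3=58 blocked=[]
Op 8: conn=127 S1=44 S2=34 S3=58 blocked=[]
Op 9: conn=127 S1=44 S2=45 S3=58 blocked=[]
Op 10: conn=109 S1=44 S2=45 S3=40 blocked=[]
Op 11: conn=109 S1=44 S2=45 S3=45 blocked=[]
Op 12: conn=124 S1=44 S2=45 S3=45 blocked=[]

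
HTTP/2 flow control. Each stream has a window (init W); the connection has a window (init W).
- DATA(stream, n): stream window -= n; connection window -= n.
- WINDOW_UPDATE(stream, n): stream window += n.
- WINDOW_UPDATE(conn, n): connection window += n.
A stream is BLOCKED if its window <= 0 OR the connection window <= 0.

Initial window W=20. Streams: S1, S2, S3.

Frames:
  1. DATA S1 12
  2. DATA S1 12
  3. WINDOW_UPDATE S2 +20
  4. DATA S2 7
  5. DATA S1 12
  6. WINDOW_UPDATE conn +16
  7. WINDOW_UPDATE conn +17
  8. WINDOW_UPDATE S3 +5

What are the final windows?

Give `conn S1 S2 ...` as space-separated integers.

Answer: 10 -16 33 25

Derivation:
Op 1: conn=8 S1=8 S2=20 S3=20 blocked=[]
Op 2: conn=-4 S1=-4 S2=20 S3=20 blocked=[1, 2, 3]
Op 3: conn=-4 S1=-4 S2=40 S3=20 blocked=[1, 2, 3]
Op 4: conn=-11 S1=-4 S2=33 S3=20 blocked=[1, 2, 3]
Op 5: conn=-23 S1=-16 S2=33 S3=20 blocked=[1, 2, 3]
Op 6: conn=-7 S1=-16 S2=33 S3=20 blocked=[1, 2, 3]
Op 7: conn=10 S1=-16 S2=33 S3=20 blocked=[1]
Op 8: conn=10 S1=-16 S2=33 S3=25 blocked=[1]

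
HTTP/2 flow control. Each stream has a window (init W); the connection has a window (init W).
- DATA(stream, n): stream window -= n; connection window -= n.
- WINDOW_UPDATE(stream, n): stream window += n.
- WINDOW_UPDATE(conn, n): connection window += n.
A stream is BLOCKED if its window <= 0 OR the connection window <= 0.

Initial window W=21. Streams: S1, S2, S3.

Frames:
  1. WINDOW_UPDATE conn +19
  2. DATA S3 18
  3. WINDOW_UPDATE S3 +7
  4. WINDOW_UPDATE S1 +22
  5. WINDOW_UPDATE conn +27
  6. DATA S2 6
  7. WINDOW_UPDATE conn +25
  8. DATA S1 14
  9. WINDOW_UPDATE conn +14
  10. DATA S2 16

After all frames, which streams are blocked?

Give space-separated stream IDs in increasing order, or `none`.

Op 1: conn=40 S1=21 S2=21 S3=21 blocked=[]
Op 2: conn=22 S1=21 S2=21 S3=3 blocked=[]
Op 3: conn=22 S1=21 S2=21 S3=10 blocked=[]
Op 4: conn=22 S1=43 S2=21 S3=10 blocked=[]
Op 5: conn=49 S1=43 S2=21 S3=10 blocked=[]
Op 6: conn=43 S1=43 S2=15 S3=10 blocked=[]
Op 7: conn=68 S1=43 S2=15 S3=10 blocked=[]
Op 8: conn=54 S1=29 S2=15 S3=10 blocked=[]
Op 9: conn=68 S1=29 S2=15 S3=10 blocked=[]
Op 10: conn=52 S1=29 S2=-1 S3=10 blocked=[2]

Answer: S2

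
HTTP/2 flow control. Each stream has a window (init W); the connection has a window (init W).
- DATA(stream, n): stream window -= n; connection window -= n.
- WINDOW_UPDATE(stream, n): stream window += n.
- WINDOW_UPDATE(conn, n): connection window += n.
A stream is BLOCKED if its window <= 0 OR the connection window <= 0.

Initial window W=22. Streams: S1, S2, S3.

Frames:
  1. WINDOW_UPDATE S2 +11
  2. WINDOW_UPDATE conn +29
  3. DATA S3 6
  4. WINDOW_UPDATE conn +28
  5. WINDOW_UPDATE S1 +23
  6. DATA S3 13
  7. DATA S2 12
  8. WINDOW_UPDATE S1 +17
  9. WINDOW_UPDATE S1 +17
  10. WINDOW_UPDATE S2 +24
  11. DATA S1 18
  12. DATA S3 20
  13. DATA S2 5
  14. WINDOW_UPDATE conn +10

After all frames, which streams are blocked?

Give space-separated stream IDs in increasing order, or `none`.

Op 1: conn=22 S1=22 S2=33 S3=22 blocked=[]
Op 2: conn=51 S1=22 S2=33 S3=22 blocked=[]
Op 3: conn=45 S1=22 S2=33 S3=16 blocked=[]
Op 4: conn=73 S1=22 S2=33 S3=16 blocked=[]
Op 5: conn=73 S1=45 S2=33 S3=16 blocked=[]
Op 6: conn=60 S1=45 S2=33 S3=3 blocked=[]
Op 7: conn=48 S1=45 S2=21 S3=3 blocked=[]
Op 8: conn=48 S1=62 S2=21 S3=3 blocked=[]
Op 9: conn=48 S1=79 S2=21 S3=3 blocked=[]
Op 10: conn=48 S1=79 S2=45 S3=3 blocked=[]
Op 11: conn=30 S1=61 S2=45 S3=3 blocked=[]
Op 12: conn=10 S1=61 S2=45 S3=-17 blocked=[3]
Op 13: conn=5 S1=61 S2=40 S3=-17 blocked=[3]
Op 14: conn=15 S1=61 S2=40 S3=-17 blocked=[3]

Answer: S3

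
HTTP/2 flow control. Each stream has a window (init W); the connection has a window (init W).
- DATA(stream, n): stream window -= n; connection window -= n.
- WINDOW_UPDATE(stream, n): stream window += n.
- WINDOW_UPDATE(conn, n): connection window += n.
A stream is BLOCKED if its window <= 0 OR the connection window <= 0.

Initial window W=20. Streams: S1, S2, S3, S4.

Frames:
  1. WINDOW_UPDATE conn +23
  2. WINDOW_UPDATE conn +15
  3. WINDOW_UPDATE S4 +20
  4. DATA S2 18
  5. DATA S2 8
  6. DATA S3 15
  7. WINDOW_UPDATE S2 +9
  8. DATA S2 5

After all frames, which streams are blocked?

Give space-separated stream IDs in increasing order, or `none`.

Answer: S2

Derivation:
Op 1: conn=43 S1=20 S2=20 S3=20 S4=20 blocked=[]
Op 2: conn=58 S1=20 S2=20 S3=20 S4=20 blocked=[]
Op 3: conn=58 S1=20 S2=20 S3=20 S4=40 blocked=[]
Op 4: conn=40 S1=20 S2=2 S3=20 S4=40 blocked=[]
Op 5: conn=32 S1=20 S2=-6 S3=20 S4=40 blocked=[2]
Op 6: conn=17 S1=20 S2=-6 S3=5 S4=40 blocked=[2]
Op 7: conn=17 S1=20 S2=3 S3=5 S4=40 blocked=[]
Op 8: conn=12 S1=20 S2=-2 S3=5 S4=40 blocked=[2]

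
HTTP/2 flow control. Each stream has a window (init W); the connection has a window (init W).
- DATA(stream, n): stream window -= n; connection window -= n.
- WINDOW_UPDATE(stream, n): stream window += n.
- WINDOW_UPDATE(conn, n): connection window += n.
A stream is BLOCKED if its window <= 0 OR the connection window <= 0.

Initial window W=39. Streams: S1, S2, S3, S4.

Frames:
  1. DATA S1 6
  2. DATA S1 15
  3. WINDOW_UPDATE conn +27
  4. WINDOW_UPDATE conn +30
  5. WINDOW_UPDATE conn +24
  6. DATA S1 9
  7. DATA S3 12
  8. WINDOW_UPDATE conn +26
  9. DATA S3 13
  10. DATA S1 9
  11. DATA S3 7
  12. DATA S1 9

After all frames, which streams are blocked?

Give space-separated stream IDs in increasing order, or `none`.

Answer: S1

Derivation:
Op 1: conn=33 S1=33 S2=39 S3=39 S4=39 blocked=[]
Op 2: conn=18 S1=18 S2=39 S3=39 S4=39 blocked=[]
Op 3: conn=45 S1=18 S2=39 S3=39 S4=39 blocked=[]
Op 4: conn=75 S1=18 S2=39 S3=39 S4=39 blocked=[]
Op 5: conn=99 S1=18 S2=39 S3=39 S4=39 blocked=[]
Op 6: conn=90 S1=9 S2=39 S3=39 S4=39 blocked=[]
Op 7: conn=78 S1=9 S2=39 S3=27 S4=39 blocked=[]
Op 8: conn=104 S1=9 S2=39 S3=27 S4=39 blocked=[]
Op 9: conn=91 S1=9 S2=39 S3=14 S4=39 blocked=[]
Op 10: conn=82 S1=0 S2=39 S3=14 S4=39 blocked=[1]
Op 11: conn=75 S1=0 S2=39 S3=7 S4=39 blocked=[1]
Op 12: conn=66 S1=-9 S2=39 S3=7 S4=39 blocked=[1]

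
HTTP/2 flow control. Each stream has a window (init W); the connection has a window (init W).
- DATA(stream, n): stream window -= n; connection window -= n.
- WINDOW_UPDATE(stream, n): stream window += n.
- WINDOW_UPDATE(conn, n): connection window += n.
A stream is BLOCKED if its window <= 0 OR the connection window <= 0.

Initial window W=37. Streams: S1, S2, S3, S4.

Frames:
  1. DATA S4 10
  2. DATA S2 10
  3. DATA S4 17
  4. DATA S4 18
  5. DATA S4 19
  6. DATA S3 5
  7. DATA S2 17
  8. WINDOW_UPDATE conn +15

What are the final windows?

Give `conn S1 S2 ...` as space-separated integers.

Op 1: conn=27 S1=37 S2=37 S3=37 S4=27 blocked=[]
Op 2: conn=17 S1=37 S2=27 S3=37 S4=27 blocked=[]
Op 3: conn=0 S1=37 S2=27 S3=37 S4=10 blocked=[1, 2, 3, 4]
Op 4: conn=-18 S1=37 S2=27 S3=37 S4=-8 blocked=[1, 2, 3, 4]
Op 5: conn=-37 S1=37 S2=27 S3=37 S4=-27 blocked=[1, 2, 3, 4]
Op 6: conn=-42 S1=37 S2=27 S3=32 S4=-27 blocked=[1, 2, 3, 4]
Op 7: conn=-59 S1=37 S2=10 S3=32 S4=-27 blocked=[1, 2, 3, 4]
Op 8: conn=-44 S1=37 S2=10 S3=32 S4=-27 blocked=[1, 2, 3, 4]

Answer: -44 37 10 32 -27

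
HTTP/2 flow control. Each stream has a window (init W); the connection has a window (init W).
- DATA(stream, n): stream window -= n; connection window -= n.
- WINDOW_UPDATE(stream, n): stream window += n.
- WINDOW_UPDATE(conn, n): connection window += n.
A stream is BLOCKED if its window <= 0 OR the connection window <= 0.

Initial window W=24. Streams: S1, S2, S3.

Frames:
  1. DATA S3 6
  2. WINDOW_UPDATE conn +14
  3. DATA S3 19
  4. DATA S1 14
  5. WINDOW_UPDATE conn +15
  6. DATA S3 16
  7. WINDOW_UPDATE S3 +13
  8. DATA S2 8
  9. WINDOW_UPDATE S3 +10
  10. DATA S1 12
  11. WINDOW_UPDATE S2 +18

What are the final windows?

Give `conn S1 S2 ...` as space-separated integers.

Answer: -22 -2 34 6

Derivation:
Op 1: conn=18 S1=24 S2=24 S3=18 blocked=[]
Op 2: conn=32 S1=24 S2=24 S3=18 blocked=[]
Op 3: conn=13 S1=24 S2=24 S3=-1 blocked=[3]
Op 4: conn=-1 S1=10 S2=24 S3=-1 blocked=[1, 2, 3]
Op 5: conn=14 S1=10 S2=24 S3=-1 blocked=[3]
Op 6: conn=-2 S1=10 S2=24 S3=-17 blocked=[1, 2, 3]
Op 7: conn=-2 S1=10 S2=24 S3=-4 blocked=[1, 2, 3]
Op 8: conn=-10 S1=10 S2=16 S3=-4 blocked=[1, 2, 3]
Op 9: conn=-10 S1=10 S2=16 S3=6 blocked=[1, 2, 3]
Op 10: conn=-22 S1=-2 S2=16 S3=6 blocked=[1, 2, 3]
Op 11: conn=-22 S1=-2 S2=34 S3=6 blocked=[1, 2, 3]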